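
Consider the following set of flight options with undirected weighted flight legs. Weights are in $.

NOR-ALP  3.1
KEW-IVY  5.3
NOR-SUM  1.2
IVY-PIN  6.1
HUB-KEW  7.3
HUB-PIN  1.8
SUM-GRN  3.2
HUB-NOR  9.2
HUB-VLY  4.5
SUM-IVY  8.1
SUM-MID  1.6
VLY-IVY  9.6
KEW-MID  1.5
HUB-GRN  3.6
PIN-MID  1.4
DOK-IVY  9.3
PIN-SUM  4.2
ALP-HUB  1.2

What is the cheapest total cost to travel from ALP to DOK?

Enumerating some paths:
ALP - NOR - SUM - IVY - DOK: 3.1+1.2+8.1+9.3 = 21.7
ALP - HUB - PIN - IVY - DOK: 1.2+1.8+6.1+9.3 = 18.4
ALP - HUB - PIN - MID - KEW - IVY - DOK: 1.2+1.8+1.4+1.5+5.3+9.3 = 20.5
The minimum is $18.4 via ALP - HUB - PIN - IVY - DOK.

$18.4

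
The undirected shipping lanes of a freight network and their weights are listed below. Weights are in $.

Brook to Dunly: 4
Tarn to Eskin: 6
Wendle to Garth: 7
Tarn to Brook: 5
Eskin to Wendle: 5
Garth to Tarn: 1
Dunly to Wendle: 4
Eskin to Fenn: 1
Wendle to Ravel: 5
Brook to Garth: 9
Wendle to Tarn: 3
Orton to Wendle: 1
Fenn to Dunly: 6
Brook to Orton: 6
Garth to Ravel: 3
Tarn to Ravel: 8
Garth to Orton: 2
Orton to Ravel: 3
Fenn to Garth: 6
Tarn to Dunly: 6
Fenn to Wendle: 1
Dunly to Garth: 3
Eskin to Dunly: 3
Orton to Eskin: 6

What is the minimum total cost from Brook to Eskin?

$7

Candidate routes:
Brook–Orton–Wendle–Fenn–Eskin: 6+1+1+1 = 9
Brook–Dunly–Eskin: 4+3 = 7
The minimum is $7 via Brook–Dunly–Eskin.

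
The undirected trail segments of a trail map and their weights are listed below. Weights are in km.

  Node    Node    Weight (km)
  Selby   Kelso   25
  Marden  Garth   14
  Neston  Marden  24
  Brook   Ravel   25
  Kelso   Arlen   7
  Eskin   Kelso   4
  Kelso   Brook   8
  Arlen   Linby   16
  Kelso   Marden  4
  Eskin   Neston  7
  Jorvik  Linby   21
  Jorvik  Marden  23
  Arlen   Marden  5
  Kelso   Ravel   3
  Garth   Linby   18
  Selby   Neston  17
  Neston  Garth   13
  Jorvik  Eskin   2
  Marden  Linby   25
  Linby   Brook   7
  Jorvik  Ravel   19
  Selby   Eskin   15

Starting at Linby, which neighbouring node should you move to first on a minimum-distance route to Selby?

Compare a few routes:
Linby - Jorvik - Eskin - Selby: 21+2+15 = 38
Linby - Brook - Kelso - Eskin - Selby: 7+8+4+15 = 34
Linby - Brook - Kelso - Selby: 7+8+25 = 40
Cheapest is Linby - Brook - Kelso - Eskin - Selby at 34 km.
So from Linby the first move is to Brook.

Brook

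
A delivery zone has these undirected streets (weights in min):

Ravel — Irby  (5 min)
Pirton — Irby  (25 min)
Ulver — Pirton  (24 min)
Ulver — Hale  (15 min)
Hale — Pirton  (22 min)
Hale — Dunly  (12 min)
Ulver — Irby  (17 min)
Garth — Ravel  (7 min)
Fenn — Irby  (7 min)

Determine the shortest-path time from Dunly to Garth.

56 min

Compare a few routes:
Dunly → Hale → Ulver → Irby → Ravel → Garth: 12+15+17+5+7 = 56
Dunly → Hale → Pirton → Irby → Ravel → Garth: 12+22+25+5+7 = 71
Dunly → Hale → Pirton → Ulver → Irby → Ravel → Garth: 12+22+24+17+5+7 = 87
Cheapest is Dunly → Hale → Ulver → Irby → Ravel → Garth at 56 min.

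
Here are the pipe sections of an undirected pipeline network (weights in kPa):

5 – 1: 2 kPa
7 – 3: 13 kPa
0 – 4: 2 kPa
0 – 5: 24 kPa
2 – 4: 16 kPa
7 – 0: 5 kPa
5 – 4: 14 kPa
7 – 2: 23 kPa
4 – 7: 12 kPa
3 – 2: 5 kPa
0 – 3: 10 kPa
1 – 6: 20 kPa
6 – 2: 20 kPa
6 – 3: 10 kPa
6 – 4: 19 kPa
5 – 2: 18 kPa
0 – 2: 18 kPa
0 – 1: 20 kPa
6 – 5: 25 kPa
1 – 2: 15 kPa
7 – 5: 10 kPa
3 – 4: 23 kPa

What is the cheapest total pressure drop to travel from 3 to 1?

Shortest distances from 3:
3: 0
2: 5  (via 3)
0: 10  (via 3)
6: 10  (via 3)
4: 12  (via 0)
7: 13  (via 3)
1: 20  (via 2)
Shortest route: 3 → 2 → 1 = 20 kPa.

20 kPa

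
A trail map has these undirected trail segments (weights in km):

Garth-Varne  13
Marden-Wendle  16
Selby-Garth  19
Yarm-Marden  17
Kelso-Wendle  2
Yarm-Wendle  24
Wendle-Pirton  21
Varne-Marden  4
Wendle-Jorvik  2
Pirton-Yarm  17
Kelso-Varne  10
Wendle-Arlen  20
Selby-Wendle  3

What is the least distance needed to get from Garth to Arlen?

42 km

Shortest distances from Garth:
Garth: 0
Varne: 13  (via Garth)
Marden: 17  (via Varne)
Selby: 19  (via Garth)
Wendle: 22  (via Selby)
Kelso: 23  (via Varne)
Jorvik: 24  (via Wendle)
Yarm: 34  (via Marden)
Arlen: 42  (via Wendle)
Shortest route: Garth → Selby → Wendle → Arlen = 42 km.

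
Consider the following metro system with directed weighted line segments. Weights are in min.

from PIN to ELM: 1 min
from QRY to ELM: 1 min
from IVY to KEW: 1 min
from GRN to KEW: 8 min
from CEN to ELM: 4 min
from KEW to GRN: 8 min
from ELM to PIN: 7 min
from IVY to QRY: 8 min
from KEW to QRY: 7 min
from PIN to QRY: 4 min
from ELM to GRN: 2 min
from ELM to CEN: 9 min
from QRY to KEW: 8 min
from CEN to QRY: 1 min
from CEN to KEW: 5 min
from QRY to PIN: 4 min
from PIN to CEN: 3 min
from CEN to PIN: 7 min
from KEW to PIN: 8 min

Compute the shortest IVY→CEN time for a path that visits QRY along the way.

Shortest IVY→QRY: IVY–QRY = 8
Best QRY to CEN: QRY–PIN–CEN costing 7
Total via QRY: 8 + 7 = 15 min.

15 min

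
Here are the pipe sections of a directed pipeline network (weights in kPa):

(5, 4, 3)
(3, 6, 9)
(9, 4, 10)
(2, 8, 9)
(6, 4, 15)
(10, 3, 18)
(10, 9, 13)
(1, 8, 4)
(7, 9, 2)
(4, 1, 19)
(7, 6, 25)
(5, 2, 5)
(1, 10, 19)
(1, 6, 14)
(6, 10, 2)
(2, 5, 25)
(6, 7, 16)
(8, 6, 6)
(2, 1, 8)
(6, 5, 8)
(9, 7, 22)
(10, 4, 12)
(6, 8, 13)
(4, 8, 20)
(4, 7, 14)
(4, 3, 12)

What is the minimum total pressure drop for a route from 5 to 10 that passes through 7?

Best 5 to 7: 5 → 4 → 7 costing 17
Best 7 to 10: 7 → 6 → 10 costing 27
Total via 7: 17 + 27 = 44 kPa.

44 kPa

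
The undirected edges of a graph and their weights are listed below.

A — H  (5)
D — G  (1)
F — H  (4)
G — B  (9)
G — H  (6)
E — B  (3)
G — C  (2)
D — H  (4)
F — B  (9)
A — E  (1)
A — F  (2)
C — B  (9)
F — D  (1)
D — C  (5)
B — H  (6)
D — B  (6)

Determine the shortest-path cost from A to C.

Shortest distances from A:
A: 0
E: 1  (via A)
F: 2  (via A)
D: 3  (via F)
B: 4  (via E)
G: 4  (via D)
H: 5  (via A)
C: 6  (via G)
Shortest route: A–F–D–G–C = 6.

6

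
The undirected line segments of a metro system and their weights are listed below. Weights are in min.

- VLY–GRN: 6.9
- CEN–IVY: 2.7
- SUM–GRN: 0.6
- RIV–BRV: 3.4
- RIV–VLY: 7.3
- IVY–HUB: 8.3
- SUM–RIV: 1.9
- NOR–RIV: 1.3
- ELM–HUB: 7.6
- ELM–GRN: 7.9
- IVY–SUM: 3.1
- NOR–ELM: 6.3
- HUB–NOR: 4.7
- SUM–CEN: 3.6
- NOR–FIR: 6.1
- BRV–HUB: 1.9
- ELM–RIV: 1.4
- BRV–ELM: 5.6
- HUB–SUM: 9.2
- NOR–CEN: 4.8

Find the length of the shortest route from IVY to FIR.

12.4 min

Settle nodes by increasing distance from IVY:
IVY: 0
CEN: 2.7  (via IVY)
SUM: 3.1  (via IVY)
GRN: 3.7  (via SUM)
RIV: 5  (via SUM)
NOR: 6.3  (via RIV)
ELM: 6.4  (via RIV)
HUB: 8.3  (via IVY)
BRV: 8.4  (via RIV)
VLY: 10.6  (via GRN)
FIR: 12.4  (via NOR)
Shortest route: IVY → SUM → RIV → NOR → FIR = 12.4 min.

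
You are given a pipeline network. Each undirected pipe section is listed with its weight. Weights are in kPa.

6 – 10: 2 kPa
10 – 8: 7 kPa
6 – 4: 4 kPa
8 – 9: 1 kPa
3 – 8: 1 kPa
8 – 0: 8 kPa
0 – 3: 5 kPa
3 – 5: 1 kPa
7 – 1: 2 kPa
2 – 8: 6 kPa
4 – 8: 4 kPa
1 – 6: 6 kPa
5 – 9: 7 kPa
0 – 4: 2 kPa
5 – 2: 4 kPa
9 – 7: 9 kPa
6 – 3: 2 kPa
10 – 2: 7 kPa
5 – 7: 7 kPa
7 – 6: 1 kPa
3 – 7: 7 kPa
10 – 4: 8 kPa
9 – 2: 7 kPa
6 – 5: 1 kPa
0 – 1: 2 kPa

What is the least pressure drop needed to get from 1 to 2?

Running Dijkstra from 1:
1: 0
0: 2  (via 1)
7: 2  (via 1)
6: 3  (via 7)
4: 4  (via 0)
5: 4  (via 6)
3: 5  (via 6)
10: 5  (via 6)
8: 6  (via 3)
9: 7  (via 8)
2: 8  (via 5)
Shortest route: 1–7–6–5–2 = 8 kPa.

8 kPa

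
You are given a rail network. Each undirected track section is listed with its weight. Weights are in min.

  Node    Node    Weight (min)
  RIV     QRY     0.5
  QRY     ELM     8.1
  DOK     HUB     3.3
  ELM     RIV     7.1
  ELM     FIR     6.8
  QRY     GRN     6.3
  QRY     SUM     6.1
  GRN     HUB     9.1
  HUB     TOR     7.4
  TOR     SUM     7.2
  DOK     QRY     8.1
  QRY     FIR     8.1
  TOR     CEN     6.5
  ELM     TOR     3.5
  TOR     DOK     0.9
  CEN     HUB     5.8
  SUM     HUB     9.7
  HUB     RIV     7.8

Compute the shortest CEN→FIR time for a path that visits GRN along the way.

Best CEN to GRN: CEN → HUB → GRN costing 14.9
Best GRN to FIR: GRN → QRY → FIR costing 14.4
Total via GRN: 14.9 + 14.4 = 29.3 min.

29.3 min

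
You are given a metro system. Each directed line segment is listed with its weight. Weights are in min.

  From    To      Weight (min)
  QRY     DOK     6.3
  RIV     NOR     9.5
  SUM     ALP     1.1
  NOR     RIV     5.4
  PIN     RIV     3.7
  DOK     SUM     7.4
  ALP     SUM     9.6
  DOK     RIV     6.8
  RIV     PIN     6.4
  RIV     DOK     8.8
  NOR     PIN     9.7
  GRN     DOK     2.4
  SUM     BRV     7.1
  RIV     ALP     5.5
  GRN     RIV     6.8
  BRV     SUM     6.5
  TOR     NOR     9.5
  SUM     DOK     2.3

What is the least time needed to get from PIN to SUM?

Running Dijkstra from PIN:
PIN: 0
RIV: 3.7  (via PIN)
ALP: 9.2  (via RIV)
DOK: 12.5  (via RIV)
NOR: 13.2  (via RIV)
SUM: 18.8  (via ALP)
Shortest route: PIN → RIV → ALP → SUM = 18.8 min.

18.8 min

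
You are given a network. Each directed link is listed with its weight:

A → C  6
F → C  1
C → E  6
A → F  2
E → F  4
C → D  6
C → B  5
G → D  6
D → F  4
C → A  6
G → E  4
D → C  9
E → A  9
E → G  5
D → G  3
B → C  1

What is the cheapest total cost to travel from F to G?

Candidate routes:
F–C–D–G: 1+6+3 = 10
F–C–E–G: 1+6+5 = 12
Cheapest is F–C–D–G at 10.

10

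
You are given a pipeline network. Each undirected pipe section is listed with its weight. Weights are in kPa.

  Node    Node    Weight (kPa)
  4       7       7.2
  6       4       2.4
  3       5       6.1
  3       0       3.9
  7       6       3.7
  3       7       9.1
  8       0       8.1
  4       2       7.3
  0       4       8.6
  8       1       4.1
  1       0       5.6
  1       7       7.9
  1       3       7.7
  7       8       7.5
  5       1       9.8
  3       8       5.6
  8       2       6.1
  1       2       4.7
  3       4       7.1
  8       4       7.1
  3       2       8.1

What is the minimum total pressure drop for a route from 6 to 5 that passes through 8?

Best 6 to 8: 6–4–8 costing 9.5
Shortest 8→5: 8–3–5 = 11.7
Total via 8: 9.5 + 11.7 = 21.2 kPa.

21.2 kPa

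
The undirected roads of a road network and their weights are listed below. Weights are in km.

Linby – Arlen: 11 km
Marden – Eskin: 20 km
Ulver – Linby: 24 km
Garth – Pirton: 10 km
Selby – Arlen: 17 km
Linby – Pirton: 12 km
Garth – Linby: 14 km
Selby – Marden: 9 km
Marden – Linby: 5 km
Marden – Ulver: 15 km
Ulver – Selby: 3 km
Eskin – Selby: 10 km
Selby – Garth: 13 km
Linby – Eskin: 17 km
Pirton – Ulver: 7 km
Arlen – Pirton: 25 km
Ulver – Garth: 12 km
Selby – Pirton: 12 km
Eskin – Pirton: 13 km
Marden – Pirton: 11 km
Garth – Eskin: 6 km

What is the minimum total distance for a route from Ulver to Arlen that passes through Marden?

Shortest Ulver→Marden: Ulver–Selby–Marden = 12
Shortest Marden→Arlen: Marden–Linby–Arlen = 16
Total via Marden: 12 + 16 = 28 km.

28 km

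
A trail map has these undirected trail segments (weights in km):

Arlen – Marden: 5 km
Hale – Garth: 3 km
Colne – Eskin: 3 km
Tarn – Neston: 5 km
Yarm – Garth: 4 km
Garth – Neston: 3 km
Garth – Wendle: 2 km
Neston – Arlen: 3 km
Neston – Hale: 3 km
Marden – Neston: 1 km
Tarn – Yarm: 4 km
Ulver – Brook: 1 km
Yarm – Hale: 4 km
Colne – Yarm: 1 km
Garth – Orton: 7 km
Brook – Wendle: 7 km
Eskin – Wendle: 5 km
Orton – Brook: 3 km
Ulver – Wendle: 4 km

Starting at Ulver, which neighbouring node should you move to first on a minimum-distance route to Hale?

Wendle

Compare a few routes:
Ulver - Wendle - Garth - Hale: 4+2+3 = 9
Ulver - Brook - Wendle - Garth - Hale: 1+7+2+3 = 13
Ulver - Brook - Orton - Garth - Hale: 1+3+7+3 = 14
Ulver - Wendle - Garth - Neston - Hale: 4+2+3+3 = 12
The minimum is 9 km via Ulver - Wendle - Garth - Hale.
So from Ulver the first move is to Wendle.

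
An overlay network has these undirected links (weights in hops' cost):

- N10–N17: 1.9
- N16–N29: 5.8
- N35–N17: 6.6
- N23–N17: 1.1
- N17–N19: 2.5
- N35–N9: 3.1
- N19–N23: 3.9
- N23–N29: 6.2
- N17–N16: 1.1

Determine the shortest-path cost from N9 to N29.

Shortest distances from N9:
N9: 0
N35: 3.1  (via N9)
N17: 9.7  (via N35)
N23: 10.8  (via N17)
N16: 10.8  (via N17)
N10: 11.6  (via N17)
N19: 12.2  (via N17)
N29: 16.6  (via N16)
Shortest route: N9 → N35 → N17 → N16 → N29 = 16.6 hops' cost.

16.6 hops' cost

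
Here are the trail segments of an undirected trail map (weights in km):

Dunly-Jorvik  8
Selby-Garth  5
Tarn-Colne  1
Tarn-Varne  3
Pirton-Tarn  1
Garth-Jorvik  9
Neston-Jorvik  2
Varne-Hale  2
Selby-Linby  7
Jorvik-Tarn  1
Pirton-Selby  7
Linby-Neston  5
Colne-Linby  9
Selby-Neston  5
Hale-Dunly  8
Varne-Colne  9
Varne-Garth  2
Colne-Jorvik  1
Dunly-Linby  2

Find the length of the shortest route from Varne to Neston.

6 km

Shortest distances from Varne:
Varne: 0
Hale: 2  (via Varne)
Garth: 2  (via Varne)
Tarn: 3  (via Varne)
Jorvik: 4  (via Tarn)
Colne: 4  (via Tarn)
Pirton: 4  (via Tarn)
Neston: 6  (via Jorvik)
Shortest route: Varne–Tarn–Jorvik–Neston = 6 km.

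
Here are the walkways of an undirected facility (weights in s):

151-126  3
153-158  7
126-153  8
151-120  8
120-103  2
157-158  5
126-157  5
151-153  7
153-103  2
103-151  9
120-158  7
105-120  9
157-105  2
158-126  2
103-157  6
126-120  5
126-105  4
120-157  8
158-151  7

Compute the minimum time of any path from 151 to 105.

7 s

Running Dijkstra from 151:
151: 0
126: 3  (via 151)
158: 5  (via 126)
153: 7  (via 151)
105: 7  (via 126)
Shortest route: 151 → 126 → 105 = 7 s.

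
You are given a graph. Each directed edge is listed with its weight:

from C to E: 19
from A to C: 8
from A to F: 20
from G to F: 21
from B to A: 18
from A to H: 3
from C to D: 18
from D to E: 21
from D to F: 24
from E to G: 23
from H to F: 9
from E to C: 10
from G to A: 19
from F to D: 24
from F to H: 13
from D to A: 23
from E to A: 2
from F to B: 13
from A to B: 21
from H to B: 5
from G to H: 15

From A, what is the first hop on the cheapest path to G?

C

Compare a few routes:
A → H → F → D → E → G: 3+9+24+21+23 = 80
A → C → E → G: 8+19+23 = 50
A → C → D → E → G: 8+18+21+23 = 70
The minimum is 50 via A → C → E → G.
So from A the first move is to C.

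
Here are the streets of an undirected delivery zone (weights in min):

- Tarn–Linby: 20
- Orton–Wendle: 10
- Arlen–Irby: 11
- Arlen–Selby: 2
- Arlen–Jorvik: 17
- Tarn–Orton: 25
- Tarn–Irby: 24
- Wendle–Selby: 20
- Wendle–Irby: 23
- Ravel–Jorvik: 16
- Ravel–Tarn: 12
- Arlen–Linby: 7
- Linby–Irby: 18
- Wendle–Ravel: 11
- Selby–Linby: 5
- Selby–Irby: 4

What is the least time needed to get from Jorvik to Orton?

Compare a few routes:
Jorvik → Arlen → Selby → Irby → Wendle → Orton: 17+2+4+23+10 = 56
Jorvik → Arlen → Selby → Wendle → Orton: 17+2+20+10 = 49
Jorvik → Ravel → Tarn → Orton: 16+12+25 = 53
Jorvik → Ravel → Wendle → Orton: 16+11+10 = 37
The minimum is 37 min via Jorvik → Ravel → Wendle → Orton.

37 min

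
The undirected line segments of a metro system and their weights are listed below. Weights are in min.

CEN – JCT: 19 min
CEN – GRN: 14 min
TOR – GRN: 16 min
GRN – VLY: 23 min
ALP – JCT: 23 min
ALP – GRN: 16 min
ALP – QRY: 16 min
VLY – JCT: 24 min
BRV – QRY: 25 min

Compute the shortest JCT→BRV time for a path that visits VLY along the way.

104 min

Best JCT to VLY: JCT → VLY costing 24
Best VLY to BRV: VLY → GRN → ALP → QRY → BRV costing 80
Total via VLY: 24 + 80 = 104 min.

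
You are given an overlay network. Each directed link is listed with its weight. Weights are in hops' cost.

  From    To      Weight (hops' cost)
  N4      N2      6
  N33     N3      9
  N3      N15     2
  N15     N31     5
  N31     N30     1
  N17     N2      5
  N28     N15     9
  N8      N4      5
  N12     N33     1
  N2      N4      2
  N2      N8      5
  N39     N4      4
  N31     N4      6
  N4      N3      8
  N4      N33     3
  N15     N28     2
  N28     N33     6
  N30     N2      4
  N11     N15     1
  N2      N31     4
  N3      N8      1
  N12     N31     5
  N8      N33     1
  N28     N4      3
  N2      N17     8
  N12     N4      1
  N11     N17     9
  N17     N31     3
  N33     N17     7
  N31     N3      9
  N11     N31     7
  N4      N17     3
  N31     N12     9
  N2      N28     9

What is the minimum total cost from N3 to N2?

12 hops' cost

Enumerating some paths:
N3 → N15 → N28 → N4 → N2: 2+2+3+6 = 13
N3 → N8 → N4 → N2: 1+5+6 = 12
N3 → N8 → N4 → N17 → N2: 1+5+3+5 = 14
N3 → N8 → N33 → N17 → N2: 1+1+7+5 = 14
The minimum is 12 hops' cost via N3 → N8 → N4 → N2.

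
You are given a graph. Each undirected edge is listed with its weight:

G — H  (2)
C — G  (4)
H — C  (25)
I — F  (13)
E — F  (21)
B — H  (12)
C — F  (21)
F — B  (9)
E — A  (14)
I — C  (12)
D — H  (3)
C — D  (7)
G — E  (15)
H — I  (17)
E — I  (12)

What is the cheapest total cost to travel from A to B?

Settle nodes by increasing distance from A:
A: 0
E: 14  (via A)
I: 26  (via E)
G: 29  (via E)
H: 31  (via G)
C: 33  (via G)
D: 34  (via H)
F: 35  (via E)
B: 43  (via H)
Shortest route: A–E–G–H–B = 43.

43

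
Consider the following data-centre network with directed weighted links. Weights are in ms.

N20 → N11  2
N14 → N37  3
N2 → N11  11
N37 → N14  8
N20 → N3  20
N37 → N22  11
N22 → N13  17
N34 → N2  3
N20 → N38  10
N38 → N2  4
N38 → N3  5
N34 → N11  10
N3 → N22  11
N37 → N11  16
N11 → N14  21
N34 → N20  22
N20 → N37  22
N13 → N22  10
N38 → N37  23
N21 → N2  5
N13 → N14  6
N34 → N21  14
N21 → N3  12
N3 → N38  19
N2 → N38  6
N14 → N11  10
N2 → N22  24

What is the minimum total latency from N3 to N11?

Candidate routes:
N3 → N22 → N13 → N14 → N11: 11+17+6+10 = 44
N3 → N38 → N2 → N11: 19+4+11 = 34
N3 → N22 → N13 → N14 → N37 → N11: 11+17+6+3+16 = 53
N3 → N38 → N37 → N11: 19+23+16 = 58
The minimum is 34 ms via N3 → N38 → N2 → N11.

34 ms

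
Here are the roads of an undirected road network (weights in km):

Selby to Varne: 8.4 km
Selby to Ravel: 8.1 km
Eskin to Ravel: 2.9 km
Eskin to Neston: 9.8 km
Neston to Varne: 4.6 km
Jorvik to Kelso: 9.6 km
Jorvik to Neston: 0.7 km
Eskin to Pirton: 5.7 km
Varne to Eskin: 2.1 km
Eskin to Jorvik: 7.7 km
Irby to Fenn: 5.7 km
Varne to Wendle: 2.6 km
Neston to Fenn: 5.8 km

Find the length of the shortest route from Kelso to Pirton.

Running Dijkstra from Kelso:
Kelso: 0
Jorvik: 9.6  (via Kelso)
Neston: 10.3  (via Jorvik)
Varne: 14.9  (via Neston)
Fenn: 16.1  (via Neston)
Eskin: 17  (via Varne)
Wendle: 17.5  (via Varne)
Ravel: 19.9  (via Eskin)
Irby: 21.8  (via Fenn)
Pirton: 22.7  (via Eskin)
Shortest route: Kelso–Jorvik–Neston–Varne–Eskin–Pirton = 22.7 km.

22.7 km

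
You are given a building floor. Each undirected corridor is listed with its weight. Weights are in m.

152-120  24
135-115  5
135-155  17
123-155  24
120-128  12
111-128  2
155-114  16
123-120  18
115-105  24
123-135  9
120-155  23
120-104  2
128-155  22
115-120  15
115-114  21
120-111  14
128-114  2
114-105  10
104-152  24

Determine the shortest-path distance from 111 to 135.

30 m

Compare a few routes:
111 → 120 → 115 → 135: 14+15+5 = 34
111 → 128 → 114 → 115 → 135: 2+2+21+5 = 30
111 → 128 → 120 → 115 → 135: 2+12+15+5 = 34
The minimum is 30 m via 111 → 128 → 114 → 115 → 135.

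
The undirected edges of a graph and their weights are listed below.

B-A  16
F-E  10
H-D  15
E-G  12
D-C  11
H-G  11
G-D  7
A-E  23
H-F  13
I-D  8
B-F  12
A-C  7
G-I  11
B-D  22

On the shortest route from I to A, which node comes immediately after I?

D

Enumerating some paths:
I–D–B–A: 8+22+16 = 46
I–G–D–C–A: 11+7+11+7 = 36
I–D–C–A: 8+11+7 = 26
The minimum is 26 via I–D–C–A.
So from I the first move is to D.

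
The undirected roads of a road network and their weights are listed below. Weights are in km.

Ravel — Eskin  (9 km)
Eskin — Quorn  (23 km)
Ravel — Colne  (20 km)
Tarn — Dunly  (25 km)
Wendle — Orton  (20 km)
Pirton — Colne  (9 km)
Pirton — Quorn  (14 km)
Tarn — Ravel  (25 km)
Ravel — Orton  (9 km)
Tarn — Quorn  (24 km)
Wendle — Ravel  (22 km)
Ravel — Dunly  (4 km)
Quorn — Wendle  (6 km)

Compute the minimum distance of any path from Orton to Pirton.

38 km

Shortest distances from Orton:
Orton: 0
Ravel: 9  (via Orton)
Dunly: 13  (via Ravel)
Eskin: 18  (via Ravel)
Wendle: 20  (via Orton)
Quorn: 26  (via Wendle)
Colne: 29  (via Ravel)
Tarn: 34  (via Ravel)
Pirton: 38  (via Colne)
Shortest route: Orton → Ravel → Colne → Pirton = 38 km.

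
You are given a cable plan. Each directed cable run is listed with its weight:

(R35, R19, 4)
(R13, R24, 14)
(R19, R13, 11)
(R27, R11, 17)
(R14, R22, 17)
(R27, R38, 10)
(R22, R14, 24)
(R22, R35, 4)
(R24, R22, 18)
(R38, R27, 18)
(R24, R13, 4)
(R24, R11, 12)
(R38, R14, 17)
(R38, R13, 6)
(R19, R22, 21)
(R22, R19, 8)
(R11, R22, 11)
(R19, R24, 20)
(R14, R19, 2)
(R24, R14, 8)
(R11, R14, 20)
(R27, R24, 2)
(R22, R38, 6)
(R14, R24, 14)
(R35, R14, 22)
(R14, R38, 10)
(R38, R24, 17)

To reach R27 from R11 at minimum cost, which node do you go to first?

R22

Enumerating some paths:
R11 → R22 → R38 → R27: 11+6+18 = 35
R11 → R14 → R38 → R27: 20+10+18 = 48
R11 → R22 → R14 → R38 → R27: 11+24+10+18 = 63
R11 → R14 → R22 → R38 → R27: 20+17+6+18 = 61
Cheapest is R11 → R22 → R38 → R27 at 35.
So from R11 the first move is to R22.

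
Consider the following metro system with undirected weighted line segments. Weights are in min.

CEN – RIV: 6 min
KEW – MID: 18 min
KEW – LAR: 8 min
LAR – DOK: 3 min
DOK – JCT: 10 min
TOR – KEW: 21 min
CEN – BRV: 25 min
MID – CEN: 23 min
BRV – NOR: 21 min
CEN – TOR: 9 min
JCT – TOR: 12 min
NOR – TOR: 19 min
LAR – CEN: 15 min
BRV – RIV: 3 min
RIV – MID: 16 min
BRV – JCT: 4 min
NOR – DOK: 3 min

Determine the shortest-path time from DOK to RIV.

17 min

Compare a few routes:
DOK → NOR → BRV → RIV: 3+21+3 = 27
DOK → JCT → BRV → RIV: 10+4+3 = 17
DOK → LAR → CEN → RIV: 3+15+6 = 24
DOK → JCT → TOR → CEN → RIV: 10+12+9+6 = 37
The minimum is 17 min via DOK → JCT → BRV → RIV.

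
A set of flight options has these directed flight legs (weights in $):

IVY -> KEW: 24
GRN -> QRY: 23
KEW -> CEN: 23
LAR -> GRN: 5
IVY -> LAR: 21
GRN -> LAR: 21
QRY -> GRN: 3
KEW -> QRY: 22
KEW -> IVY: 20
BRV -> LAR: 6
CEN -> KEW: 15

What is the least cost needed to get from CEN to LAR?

Compare a few routes:
CEN → KEW → QRY → GRN → LAR: 15+22+3+21 = 61
CEN → KEW → IVY → LAR: 15+20+21 = 56
Cheapest is CEN → KEW → IVY → LAR at $56.

$56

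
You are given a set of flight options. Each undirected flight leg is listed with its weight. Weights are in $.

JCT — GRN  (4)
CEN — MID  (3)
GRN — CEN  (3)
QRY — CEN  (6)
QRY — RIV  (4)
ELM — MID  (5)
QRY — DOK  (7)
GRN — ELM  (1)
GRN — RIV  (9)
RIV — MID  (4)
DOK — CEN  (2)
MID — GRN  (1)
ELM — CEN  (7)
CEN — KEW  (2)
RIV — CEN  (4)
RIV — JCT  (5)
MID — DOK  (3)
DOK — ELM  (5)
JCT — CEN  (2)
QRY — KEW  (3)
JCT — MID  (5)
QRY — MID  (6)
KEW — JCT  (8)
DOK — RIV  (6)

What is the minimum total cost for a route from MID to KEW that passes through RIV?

Best MID to RIV: MID–RIV costing 4
Shortest RIV→KEW: RIV–CEN–KEW = 6
Total via RIV: 4 + 6 = $10.

$10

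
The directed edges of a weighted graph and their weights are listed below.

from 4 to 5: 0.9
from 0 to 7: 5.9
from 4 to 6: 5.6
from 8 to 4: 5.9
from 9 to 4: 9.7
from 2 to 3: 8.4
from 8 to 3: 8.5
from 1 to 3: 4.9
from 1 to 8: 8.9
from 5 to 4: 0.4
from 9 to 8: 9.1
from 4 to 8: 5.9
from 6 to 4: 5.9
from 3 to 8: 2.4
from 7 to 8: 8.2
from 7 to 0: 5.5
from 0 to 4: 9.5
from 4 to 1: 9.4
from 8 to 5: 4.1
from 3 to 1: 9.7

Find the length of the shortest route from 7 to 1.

22.1

Settle nodes by increasing distance from 7:
7: 0
0: 5.5  (via 7)
8: 8.2  (via 7)
5: 12.3  (via 8)
4: 12.7  (via 5)
3: 16.7  (via 8)
6: 18.3  (via 4)
1: 22.1  (via 4)
Shortest route: 7 → 8 → 5 → 4 → 1 = 22.1.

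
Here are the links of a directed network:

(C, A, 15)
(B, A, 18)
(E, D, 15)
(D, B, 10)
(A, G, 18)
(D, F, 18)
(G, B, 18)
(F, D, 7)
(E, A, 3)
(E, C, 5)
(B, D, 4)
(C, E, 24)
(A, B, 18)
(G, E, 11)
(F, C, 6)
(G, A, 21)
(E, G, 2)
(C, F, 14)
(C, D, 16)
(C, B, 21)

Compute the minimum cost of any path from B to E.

47

Candidate routes:
B–A–G–E: 18+18+11 = 47
B–D–F–C–E: 4+18+6+24 = 52
B–D–F–C–A–G–E: 4+18+6+15+18+11 = 72
Cheapest is B–A–G–E at 47.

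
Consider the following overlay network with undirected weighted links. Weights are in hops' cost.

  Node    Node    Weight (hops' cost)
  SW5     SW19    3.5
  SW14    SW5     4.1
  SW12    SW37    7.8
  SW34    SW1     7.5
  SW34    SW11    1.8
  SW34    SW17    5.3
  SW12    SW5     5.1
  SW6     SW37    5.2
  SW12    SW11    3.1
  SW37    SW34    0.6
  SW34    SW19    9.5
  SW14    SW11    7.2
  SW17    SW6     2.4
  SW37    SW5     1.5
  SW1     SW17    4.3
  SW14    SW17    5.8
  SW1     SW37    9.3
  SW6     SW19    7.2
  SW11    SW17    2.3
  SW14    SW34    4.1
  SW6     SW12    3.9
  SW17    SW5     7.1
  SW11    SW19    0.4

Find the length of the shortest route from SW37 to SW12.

Candidate routes:
SW37–SW5–SW12: 1.5+5.1 = 6.6
SW37–SW5–SW19–SW11–SW12: 1.5+3.5+0.4+3.1 = 8.5
SW37–SW34–SW11–SW12: 0.6+1.8+3.1 = 5.5
SW37–SW12: 7.8 = 7.8
The minimum is 5.5 hops' cost via SW37–SW34–SW11–SW12.

5.5 hops' cost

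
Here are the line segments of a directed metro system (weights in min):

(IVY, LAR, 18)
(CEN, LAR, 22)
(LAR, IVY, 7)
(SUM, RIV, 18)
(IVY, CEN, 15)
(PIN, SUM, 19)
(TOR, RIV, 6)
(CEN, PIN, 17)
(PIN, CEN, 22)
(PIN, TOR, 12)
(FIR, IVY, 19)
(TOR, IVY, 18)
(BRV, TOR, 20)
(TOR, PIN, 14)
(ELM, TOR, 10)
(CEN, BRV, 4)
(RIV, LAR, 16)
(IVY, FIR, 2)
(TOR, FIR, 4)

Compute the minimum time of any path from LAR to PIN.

39 min

Shortest distances from LAR:
LAR: 0
IVY: 7  (via LAR)
FIR: 9  (via IVY)
CEN: 22  (via IVY)
BRV: 26  (via CEN)
PIN: 39  (via CEN)
Shortest route: LAR–IVY–CEN–PIN = 39 min.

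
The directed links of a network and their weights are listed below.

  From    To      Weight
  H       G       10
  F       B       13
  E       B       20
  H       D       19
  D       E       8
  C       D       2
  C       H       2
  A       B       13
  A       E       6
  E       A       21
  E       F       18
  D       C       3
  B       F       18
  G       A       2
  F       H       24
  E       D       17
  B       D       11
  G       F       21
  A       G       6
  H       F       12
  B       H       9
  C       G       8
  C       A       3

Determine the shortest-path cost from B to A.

17

Running Dijkstra from B:
B: 0
H: 9  (via B)
D: 11  (via B)
C: 14  (via D)
A: 17  (via C)
Shortest route: B → D → C → A = 17.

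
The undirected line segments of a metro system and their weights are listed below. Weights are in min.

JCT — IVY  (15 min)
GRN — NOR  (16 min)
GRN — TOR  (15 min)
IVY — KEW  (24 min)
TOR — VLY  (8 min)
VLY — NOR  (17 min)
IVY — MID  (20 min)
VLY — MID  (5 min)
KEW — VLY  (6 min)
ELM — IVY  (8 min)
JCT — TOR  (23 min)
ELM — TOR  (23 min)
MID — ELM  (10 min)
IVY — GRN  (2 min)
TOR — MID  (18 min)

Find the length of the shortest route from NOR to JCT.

Settle nodes by increasing distance from NOR:
NOR: 0
GRN: 16  (via NOR)
VLY: 17  (via NOR)
IVY: 18  (via GRN)
MID: 22  (via VLY)
KEW: 23  (via VLY)
TOR: 25  (via VLY)
ELM: 26  (via IVY)
JCT: 33  (via IVY)
Shortest route: NOR–GRN–IVY–JCT = 33 min.

33 min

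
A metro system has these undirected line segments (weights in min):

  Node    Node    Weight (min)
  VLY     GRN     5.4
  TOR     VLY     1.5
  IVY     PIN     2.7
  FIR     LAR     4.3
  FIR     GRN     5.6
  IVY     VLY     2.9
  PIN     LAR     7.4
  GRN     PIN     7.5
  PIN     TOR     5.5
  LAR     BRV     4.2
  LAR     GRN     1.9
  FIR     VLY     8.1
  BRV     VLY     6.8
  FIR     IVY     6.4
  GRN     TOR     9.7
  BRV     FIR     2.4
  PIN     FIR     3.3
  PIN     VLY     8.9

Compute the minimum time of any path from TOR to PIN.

5.5 min

Settle nodes by increasing distance from TOR:
TOR: 0
VLY: 1.5  (via TOR)
IVY: 4.4  (via VLY)
PIN: 5.5  (via TOR)
Shortest route: TOR–PIN = 5.5 min.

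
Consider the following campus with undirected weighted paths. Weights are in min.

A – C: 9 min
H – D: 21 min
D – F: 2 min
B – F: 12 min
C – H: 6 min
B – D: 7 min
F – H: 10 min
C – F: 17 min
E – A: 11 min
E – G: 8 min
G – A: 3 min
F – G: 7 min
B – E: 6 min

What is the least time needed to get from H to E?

Running Dijkstra from H:
H: 0
C: 6  (via H)
F: 10  (via H)
D: 12  (via F)
A: 15  (via C)
G: 17  (via F)
B: 19  (via D)
E: 25  (via G)
Shortest route: H → F → G → E = 25 min.

25 min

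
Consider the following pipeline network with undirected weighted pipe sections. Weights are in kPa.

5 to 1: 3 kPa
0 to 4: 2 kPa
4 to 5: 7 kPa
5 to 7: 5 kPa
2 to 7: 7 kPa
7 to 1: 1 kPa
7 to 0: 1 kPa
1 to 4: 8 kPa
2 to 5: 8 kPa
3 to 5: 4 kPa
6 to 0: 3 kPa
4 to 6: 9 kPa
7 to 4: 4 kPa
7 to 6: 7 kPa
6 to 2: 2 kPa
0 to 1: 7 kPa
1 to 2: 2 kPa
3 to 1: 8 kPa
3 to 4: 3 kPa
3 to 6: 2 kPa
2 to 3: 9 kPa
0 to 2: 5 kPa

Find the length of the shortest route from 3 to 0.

Compare a few routes:
3–6–0: 2+3 = 5
3–6–2–1–7–0: 2+2+2+1+1 = 8
3–4–7–0: 3+4+1 = 8
The minimum is 5 kPa via 3–6–0.

5 kPa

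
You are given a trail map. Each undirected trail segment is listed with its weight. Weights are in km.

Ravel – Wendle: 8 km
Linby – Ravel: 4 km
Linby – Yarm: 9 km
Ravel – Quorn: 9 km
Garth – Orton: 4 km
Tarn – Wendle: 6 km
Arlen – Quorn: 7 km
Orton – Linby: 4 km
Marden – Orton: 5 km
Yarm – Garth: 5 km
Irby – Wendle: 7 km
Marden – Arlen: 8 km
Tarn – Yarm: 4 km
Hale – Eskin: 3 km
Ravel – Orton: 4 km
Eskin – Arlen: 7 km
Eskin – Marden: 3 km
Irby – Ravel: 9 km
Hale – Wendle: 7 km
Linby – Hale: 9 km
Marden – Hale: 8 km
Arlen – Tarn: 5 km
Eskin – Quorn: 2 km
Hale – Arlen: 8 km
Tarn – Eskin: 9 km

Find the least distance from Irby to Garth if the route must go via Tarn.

Best Irby to Tarn: Irby → Wendle → Tarn costing 13
Best Tarn to Garth: Tarn → Yarm → Garth costing 9
Total via Tarn: 13 + 9 = 22 km.

22 km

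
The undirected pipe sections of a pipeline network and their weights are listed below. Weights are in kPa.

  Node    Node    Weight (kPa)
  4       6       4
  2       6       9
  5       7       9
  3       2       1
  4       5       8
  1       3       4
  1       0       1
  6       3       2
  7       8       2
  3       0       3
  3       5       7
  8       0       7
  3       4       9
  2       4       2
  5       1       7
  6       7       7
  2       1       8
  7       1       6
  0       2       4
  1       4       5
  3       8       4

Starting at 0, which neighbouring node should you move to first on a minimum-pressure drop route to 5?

Compare a few routes:
0 - 1 - 3 - 5: 1+4+7 = 12
0 - 3 - 5: 3+7 = 10
0 - 2 - 3 - 5: 4+1+7 = 12
0 - 1 - 5: 1+7 = 8
Cheapest is 0 - 1 - 5 at 8 kPa.
So from 0 the first move is to 1.

1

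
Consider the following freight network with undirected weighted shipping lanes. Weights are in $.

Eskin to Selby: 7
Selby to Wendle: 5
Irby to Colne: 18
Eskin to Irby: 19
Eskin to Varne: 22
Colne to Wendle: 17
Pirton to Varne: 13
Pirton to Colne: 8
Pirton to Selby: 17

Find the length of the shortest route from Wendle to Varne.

$34

Shortest distances from Wendle:
Wendle: 0
Selby: 5  (via Wendle)
Eskin: 12  (via Selby)
Colne: 17  (via Wendle)
Pirton: 22  (via Selby)
Irby: 31  (via Eskin)
Varne: 34  (via Eskin)
Shortest route: Wendle → Selby → Eskin → Varne = $34.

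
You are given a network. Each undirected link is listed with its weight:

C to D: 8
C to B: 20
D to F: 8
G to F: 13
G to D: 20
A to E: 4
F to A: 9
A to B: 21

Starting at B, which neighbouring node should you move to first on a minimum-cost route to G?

Enumerating some paths:
B - C - D - G: 20+8+20 = 48
B - C - D - F - G: 20+8+8+13 = 49
B - A - F - G: 21+9+13 = 43
B - A - F - D - G: 21+9+8+20 = 58
The minimum is 43 via B - A - F - G.
So from B the first move is to A.

A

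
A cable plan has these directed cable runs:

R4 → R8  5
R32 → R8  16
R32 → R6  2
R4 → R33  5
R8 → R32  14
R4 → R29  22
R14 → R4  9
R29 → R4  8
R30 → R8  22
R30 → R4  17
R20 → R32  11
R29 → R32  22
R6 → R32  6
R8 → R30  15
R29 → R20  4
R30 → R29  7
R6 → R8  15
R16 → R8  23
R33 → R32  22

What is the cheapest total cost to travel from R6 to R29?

37

Candidate routes:
R6–R32–R8–R30–R29: 6+16+15+7 = 44
R6–R8–R30–R29: 15+15+7 = 37
The minimum is 37 via R6–R8–R30–R29.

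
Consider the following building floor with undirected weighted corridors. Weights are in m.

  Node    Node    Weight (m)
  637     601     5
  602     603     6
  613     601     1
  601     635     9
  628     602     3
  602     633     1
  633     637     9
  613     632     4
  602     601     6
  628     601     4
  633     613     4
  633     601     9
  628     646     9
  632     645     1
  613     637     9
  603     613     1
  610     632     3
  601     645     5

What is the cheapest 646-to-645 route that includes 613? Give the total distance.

Best 646 to 613: 646–628–601–613 costing 14
Best 613 to 645: 613–632–645 costing 5
Total via 613: 14 + 5 = 19 m.

19 m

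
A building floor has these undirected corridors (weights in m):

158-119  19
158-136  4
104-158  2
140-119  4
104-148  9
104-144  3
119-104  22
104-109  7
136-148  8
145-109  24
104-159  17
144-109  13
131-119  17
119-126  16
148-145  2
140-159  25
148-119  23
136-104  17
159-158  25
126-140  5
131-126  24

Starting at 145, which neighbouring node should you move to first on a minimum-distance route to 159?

148

Enumerating some paths:
145 → 148 → 136 → 158 → 104 → 159: 2+8+4+2+17 = 33
145 → 148 → 104 → 159: 2+9+17 = 28
The minimum is 28 m via 145 → 148 → 104 → 159.
So from 145 the first move is to 148.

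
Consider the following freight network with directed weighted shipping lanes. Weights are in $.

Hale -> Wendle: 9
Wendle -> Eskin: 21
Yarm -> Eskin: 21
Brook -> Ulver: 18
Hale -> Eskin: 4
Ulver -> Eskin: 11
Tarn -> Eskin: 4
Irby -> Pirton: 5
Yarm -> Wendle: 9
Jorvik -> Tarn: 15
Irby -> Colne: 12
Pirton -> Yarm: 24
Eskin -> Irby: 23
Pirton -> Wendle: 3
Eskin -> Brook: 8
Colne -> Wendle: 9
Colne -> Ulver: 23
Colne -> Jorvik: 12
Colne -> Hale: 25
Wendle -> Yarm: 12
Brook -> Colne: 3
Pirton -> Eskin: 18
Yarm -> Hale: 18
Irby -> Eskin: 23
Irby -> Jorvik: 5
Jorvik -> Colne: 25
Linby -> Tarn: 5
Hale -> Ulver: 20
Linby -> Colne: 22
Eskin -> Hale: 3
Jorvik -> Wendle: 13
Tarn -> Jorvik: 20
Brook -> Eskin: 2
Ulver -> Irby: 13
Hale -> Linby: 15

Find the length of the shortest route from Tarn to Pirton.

Shortest distances from Tarn:
Tarn: 0
Eskin: 4  (via Tarn)
Hale: 7  (via Eskin)
Brook: 12  (via Eskin)
Colne: 15  (via Brook)
Wendle: 16  (via Hale)
Jorvik: 20  (via Tarn)
Linby: 22  (via Hale)
Ulver: 27  (via Hale)
Irby: 27  (via Eskin)
Yarm: 28  (via Wendle)
Pirton: 32  (via Irby)
Shortest route: Tarn–Eskin–Irby–Pirton = $32.

$32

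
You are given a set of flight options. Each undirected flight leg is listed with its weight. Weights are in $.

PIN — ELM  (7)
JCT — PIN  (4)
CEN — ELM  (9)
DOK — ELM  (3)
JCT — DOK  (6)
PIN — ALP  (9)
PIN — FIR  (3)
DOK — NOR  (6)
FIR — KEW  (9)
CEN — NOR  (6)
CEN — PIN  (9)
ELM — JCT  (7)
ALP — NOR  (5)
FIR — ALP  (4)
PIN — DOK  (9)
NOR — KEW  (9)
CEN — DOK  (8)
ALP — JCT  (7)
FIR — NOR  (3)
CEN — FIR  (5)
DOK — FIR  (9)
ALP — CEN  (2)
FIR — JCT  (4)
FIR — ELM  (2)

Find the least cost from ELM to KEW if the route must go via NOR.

Shortest ELM→NOR: ELM–FIR–NOR = 5
Best NOR to KEW: NOR–KEW costing 9
Total via NOR: 5 + 9 = $14.

$14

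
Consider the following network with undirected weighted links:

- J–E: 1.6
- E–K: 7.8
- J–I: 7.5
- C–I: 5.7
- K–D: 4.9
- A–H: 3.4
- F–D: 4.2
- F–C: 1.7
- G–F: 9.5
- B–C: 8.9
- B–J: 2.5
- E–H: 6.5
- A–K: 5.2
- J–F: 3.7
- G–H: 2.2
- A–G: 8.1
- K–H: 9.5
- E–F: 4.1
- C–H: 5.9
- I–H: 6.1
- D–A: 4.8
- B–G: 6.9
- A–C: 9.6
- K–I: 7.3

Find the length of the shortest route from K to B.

11.9

Settle nodes by increasing distance from K:
K: 0
D: 4.9  (via K)
A: 5.2  (via K)
I: 7.3  (via K)
E: 7.8  (via K)
H: 8.6  (via A)
F: 9.1  (via D)
J: 9.4  (via E)
C: 10.8  (via F)
G: 10.8  (via H)
B: 11.9  (via J)
Shortest route: K → E → J → B = 11.9.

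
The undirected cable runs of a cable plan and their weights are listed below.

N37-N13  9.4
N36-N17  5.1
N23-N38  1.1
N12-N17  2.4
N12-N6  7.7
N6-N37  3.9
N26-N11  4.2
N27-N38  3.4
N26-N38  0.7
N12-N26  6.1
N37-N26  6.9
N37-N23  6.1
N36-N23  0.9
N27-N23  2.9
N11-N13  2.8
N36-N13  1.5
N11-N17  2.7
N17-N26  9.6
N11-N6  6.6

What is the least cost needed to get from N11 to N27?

Shortest distances from N11:
N11: 0
N17: 2.7  (via N11)
N13: 2.8  (via N11)
N26: 4.2  (via N11)
N36: 4.3  (via N13)
N38: 4.9  (via N26)
N12: 5.1  (via N17)
N23: 5.2  (via N36)
N6: 6.6  (via N11)
N27: 8.1  (via N23)
Shortest route: N11–N13–N36–N23–N27 = 8.1.

8.1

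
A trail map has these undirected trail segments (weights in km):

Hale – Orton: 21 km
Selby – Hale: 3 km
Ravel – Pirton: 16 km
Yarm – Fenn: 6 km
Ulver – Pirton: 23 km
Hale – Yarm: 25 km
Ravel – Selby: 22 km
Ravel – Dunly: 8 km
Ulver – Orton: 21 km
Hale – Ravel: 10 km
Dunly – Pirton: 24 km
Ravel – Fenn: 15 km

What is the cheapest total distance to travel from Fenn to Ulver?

Candidate routes:
Fenn–Ravel–Pirton–Ulver: 15+16+23 = 54
Fenn–Ravel–Hale–Orton–Ulver: 15+10+21+21 = 67
Fenn–Ravel–Dunly–Pirton–Ulver: 15+8+24+23 = 70
Cheapest is Fenn–Ravel–Pirton–Ulver at 54 km.

54 km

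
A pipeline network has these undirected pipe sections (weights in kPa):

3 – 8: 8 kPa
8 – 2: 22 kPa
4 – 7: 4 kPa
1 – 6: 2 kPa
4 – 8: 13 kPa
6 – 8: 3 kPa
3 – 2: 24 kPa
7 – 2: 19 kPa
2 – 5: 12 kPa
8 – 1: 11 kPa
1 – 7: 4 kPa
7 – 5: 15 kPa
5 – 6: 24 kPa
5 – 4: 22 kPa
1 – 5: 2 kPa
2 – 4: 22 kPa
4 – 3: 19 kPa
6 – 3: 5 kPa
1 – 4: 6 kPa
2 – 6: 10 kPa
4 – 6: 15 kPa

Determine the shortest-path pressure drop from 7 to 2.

16 kPa

Candidate routes:
7–1–6–2: 4+2+10 = 16
7–1–5–2: 4+2+12 = 18
Cheapest is 7–1–6–2 at 16 kPa.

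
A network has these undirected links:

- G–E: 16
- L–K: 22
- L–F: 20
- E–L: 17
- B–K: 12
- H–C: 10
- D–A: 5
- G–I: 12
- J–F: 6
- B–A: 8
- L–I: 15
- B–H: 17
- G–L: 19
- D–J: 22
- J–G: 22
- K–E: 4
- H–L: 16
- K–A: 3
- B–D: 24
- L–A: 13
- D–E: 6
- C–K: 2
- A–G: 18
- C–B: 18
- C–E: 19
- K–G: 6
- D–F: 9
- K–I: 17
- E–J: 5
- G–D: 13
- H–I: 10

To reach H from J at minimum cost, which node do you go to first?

Candidate routes:
J → E → K → C → H: 5+4+2+10 = 21
J → E → D → A → K → C → H: 5+6+5+3+2+10 = 31
J → E → C → H: 5+19+10 = 34
Cheapest is J → E → K → C → H at 21.
So from J the first move is to E.

E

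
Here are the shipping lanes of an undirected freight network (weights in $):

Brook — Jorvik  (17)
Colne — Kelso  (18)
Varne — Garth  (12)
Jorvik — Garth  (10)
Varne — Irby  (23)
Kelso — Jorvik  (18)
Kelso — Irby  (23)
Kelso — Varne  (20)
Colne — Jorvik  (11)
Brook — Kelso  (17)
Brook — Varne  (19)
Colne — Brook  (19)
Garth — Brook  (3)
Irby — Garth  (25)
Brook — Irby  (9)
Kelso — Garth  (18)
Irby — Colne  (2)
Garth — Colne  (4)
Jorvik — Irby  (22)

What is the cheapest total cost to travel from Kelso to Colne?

$18

Candidate routes:
Kelso–Brook–Garth–Colne: 17+3+4 = 24
Kelso–Garth–Colne: 18+4 = 22
Kelso–Colne: 18 = 18
The minimum is $18 via Kelso–Colne.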